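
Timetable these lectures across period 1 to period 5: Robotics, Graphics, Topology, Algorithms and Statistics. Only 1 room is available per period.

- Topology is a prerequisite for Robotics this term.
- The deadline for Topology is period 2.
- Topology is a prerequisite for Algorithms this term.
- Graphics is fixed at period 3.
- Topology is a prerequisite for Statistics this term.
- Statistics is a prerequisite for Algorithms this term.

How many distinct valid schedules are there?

3

Enumerating: Robotics in period 5; Topology in period 1; Statistics in period 2; Algorithms in period 4; Graphics in period 3 | Statistics -> period 2, Algorithms -> period 5, Robotics -> period 4, Topology -> period 1, Graphics -> period 3 | Algorithms -> period 5; Statistics -> period 4; Topology -> period 1; Graphics -> period 3; Robotics -> period 2.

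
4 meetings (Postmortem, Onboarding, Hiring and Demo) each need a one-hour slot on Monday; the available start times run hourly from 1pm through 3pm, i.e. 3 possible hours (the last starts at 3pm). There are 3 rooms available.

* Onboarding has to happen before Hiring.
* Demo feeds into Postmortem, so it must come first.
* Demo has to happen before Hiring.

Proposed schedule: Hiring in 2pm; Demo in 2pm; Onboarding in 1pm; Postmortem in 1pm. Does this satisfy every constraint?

Demo has to happen before Hiring — violated.
There are 3 rooms available — holds.
Onboarding has to happen before Hiring — holds.
Demo feeds into Postmortem, so it must come first — violated.

No. Demo feeds into Postmortem, so it must come first is not satisfied.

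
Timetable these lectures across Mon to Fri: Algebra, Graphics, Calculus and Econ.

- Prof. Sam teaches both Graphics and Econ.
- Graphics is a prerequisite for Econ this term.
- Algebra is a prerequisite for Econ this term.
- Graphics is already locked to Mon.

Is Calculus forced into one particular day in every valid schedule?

No

Calculus can be Mon (e.g. Econ -> Tue; Calculus -> Mon; Graphics -> Mon; Algebra -> Mon) or Tue (e.g. Calculus in Tue, Algebra in Mon, Graphics in Mon, Econ in Tue).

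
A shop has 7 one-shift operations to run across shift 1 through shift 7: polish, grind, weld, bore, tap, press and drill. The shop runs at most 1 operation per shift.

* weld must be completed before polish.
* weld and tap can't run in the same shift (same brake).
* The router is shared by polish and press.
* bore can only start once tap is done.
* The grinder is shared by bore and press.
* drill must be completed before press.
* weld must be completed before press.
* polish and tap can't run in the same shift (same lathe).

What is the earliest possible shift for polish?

Precedence pushes polish to at least shift 2.
polish at shift 2 is achievable: bore in shift 6; polish in shift 2; drill in shift 3; press in shift 4; tap in shift 5; weld in shift 1; grind in shift 7.

shift 2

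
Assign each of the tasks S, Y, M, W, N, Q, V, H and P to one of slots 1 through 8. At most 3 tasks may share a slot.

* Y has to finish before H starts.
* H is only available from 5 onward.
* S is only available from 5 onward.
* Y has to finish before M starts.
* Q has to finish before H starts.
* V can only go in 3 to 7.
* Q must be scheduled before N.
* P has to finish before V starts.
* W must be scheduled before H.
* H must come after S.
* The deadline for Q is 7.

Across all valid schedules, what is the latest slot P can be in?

6

Downstream work caps P at 6.
P at 6 is achievable: M -> 2; P -> 6; Y -> 1; V -> 7; S -> 5; W -> 1; H -> 6; N -> 2; Q -> 1.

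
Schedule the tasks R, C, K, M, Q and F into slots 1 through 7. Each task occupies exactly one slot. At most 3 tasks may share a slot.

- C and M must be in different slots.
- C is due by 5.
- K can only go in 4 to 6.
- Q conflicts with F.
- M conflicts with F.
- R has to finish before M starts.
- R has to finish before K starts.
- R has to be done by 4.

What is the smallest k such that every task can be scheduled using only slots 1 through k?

The precedence chain requires at least 2 distinct slots.
With at most 3 per slot and 6 tasks, at least 2 slots are needed.
K can't be placed before 4, so the schedule must run through at least slot 4.
4 works (last occupied slot: 4): for example R=1, K=4, M=2, C=1, Q=1, F=3.

4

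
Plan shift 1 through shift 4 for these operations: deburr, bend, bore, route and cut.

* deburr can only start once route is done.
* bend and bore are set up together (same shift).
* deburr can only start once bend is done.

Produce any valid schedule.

bore=shift 1, bend=shift 1, route=shift 1, deburr=shift 2, cut=shift 1

Checking: route(shift 1) before deburr(shift 2); bend(shift 1) before deburr(shift 2); bend = bore = shift 1.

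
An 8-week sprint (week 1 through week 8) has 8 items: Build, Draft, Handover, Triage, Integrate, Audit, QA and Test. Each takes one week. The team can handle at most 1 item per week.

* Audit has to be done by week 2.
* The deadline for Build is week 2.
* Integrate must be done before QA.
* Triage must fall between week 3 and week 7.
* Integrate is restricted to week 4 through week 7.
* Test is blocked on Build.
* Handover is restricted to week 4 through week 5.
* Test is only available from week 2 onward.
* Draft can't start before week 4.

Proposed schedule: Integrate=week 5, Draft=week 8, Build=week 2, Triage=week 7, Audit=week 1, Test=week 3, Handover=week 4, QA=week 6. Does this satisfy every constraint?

Valid

The deadline for Build is week 2 — holds.
Draft can't start before week 4 — holds.
Integrate must be done before QA — holds.
Audit has to be done by week 2 — holds.
The team can handle at most 1 item per week — holds.
Triage must fall between week 3 and week 7 — holds.
Test is blocked on Build — holds.
Test is only available from week 2 onward — holds.
Integrate is restricted to week 4 through week 7 — holds.
Handover is restricted to week 4 through week 5 — holds.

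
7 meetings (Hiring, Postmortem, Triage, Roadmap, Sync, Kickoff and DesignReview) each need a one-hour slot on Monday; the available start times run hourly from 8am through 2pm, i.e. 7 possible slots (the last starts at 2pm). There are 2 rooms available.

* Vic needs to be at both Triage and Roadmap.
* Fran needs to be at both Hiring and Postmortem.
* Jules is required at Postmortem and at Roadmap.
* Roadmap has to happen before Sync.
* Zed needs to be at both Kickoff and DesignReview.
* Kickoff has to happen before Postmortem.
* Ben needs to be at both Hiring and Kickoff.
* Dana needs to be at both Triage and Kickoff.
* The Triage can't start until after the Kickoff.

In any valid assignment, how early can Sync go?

Precedence pushes Sync to at least 9am.
Sync at 9am is achievable: Hiring=10am; Roadmap=8am; Kickoff=8am; Postmortem=9am; Triage=10am; DesignReview=11am; Sync=9am.

9am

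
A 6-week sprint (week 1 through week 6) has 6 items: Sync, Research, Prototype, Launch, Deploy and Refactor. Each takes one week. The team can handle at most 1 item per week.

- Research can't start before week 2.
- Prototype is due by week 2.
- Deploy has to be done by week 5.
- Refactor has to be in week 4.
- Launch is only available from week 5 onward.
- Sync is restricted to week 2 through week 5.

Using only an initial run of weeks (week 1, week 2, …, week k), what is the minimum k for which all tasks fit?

With at most 1 per week and 6 tasks, at least 6 weeks are needed.
Launch can't be placed before week 5, so the schedule must run through at least week 5.
6 works (last occupied week: week 6): for example Deploy in week 3, Sync in week 2, Research in week 6, Launch in week 5, Refactor in week 4, Prototype in week 1.

6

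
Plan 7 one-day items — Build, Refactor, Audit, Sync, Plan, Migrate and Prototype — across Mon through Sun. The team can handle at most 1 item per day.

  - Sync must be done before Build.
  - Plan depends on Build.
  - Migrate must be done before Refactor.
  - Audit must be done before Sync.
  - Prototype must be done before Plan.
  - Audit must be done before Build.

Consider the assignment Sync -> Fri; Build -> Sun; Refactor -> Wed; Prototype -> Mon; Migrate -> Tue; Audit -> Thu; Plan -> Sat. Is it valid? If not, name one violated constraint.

The team can handle at most 1 item per day — holds.
Migrate must be done before Refactor — holds.
Prototype must be done before Plan — holds.
Audit must be done before Sync — holds.
Sync must be done before Build — holds.
Audit must be done before Build — holds.
Plan depends on Build — violated.

No. Plan depends on Build is not satisfied.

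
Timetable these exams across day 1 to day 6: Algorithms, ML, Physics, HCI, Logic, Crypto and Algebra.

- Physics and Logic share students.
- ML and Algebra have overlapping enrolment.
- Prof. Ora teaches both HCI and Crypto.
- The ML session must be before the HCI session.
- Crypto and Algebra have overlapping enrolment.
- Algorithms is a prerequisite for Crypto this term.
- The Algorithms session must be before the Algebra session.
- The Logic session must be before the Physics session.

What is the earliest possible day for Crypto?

Precedence pushes Crypto to at least day 2.
Crypto at day 2 is achievable: Algorithms in day 1, Logic in day 1, Physics in day 2, Crypto in day 2, HCI in day 3, ML in day 1, Algebra in day 3.

day 2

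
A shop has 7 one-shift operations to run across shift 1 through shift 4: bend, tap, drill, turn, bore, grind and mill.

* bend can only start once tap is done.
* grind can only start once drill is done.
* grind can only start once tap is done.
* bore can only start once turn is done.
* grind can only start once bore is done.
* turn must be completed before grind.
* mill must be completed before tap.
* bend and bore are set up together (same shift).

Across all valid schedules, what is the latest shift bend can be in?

shift 3

Precedence pushes bend to at least shift 3; bend must be in the same shift as bore, which can't be after shift 3, so bend is at most shift 3.
bend at shift 3 is achievable: drill in shift 1; bore in shift 3; turn in shift 1; grind in shift 4; bend in shift 3; mill in shift 1; tap in shift 2.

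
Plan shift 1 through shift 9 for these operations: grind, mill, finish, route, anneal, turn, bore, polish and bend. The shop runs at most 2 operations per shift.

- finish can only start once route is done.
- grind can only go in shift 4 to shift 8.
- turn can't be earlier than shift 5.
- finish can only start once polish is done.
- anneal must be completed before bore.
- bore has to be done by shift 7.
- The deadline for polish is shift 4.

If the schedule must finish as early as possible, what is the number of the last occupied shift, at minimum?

The precedence chain requires at least 2 distinct shifts.
With at most 2 per shift and 9 operations, at least 5 shifts are needed.
turn can't be placed before shift 5, so the schedule must run through at least shift 5.
5 works (last occupied shift: shift 5): for example route=shift 1, turn=shift 5, bend=shift 4, mill=shift 3, finish=shift 2, anneal=shift 2, bore=shift 3, polish=shift 1, grind=shift 4.

5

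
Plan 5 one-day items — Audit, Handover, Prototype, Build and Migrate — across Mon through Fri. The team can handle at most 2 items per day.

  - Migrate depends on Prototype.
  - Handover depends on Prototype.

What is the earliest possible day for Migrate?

Tue

Precedence pushes Migrate to at least Tue.
Migrate at Tue is achievable: Handover in Tue, Migrate in Tue, Build in Wed, Prototype in Mon, Audit in Mon.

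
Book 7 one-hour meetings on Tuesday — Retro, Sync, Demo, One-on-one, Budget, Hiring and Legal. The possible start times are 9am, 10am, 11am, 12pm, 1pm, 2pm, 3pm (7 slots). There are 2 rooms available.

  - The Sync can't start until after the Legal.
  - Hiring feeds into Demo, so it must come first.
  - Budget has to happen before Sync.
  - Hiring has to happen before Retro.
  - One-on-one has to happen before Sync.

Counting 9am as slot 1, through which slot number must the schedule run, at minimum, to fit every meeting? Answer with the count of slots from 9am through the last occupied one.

The precedence chain requires at least 2 distinct slots.
With at most 2 per slot and 7 meetings, at least 4 slots are needed.
4 works (last occupied slot: 12pm): for example Retro -> 11am; Hiring -> 9am; One-on-one -> 9am; Budget -> 10am; Legal -> 10am; Sync -> 11am; Demo -> 12pm.

4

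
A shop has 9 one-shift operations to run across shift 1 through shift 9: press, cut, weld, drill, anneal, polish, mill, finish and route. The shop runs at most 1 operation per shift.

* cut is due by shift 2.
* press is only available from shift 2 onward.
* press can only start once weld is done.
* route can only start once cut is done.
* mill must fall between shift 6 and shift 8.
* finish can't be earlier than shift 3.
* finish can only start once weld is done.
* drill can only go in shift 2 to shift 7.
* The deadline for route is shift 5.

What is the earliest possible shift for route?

Precedence pushes route to at least shift 2; route's own window allows nothing later than shift 5.
route at shift 2 is achievable: weld in shift 4, route in shift 2, finish in shift 5, drill in shift 3, cut in shift 1, mill in shift 6, polish in shift 9, anneal in shift 8, press in shift 7.

shift 2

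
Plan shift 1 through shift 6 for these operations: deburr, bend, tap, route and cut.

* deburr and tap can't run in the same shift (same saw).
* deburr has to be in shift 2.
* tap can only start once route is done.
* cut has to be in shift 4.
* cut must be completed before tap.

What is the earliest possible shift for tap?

shift 5

Precedence pushes tap to at least shift 5.
tap at shift 5 is achievable: cut in shift 4; route in shift 1; deburr in shift 2; bend in shift 1; tap in shift 5.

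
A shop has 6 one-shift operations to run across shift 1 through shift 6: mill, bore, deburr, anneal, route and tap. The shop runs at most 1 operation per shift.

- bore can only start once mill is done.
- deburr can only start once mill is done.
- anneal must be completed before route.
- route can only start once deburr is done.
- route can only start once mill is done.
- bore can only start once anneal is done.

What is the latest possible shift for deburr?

shift 5

Precedence pushes deburr to at least shift 2; downstream work caps deburr at shift 5.
deburr at shift 5 is achievable: route=shift 6; tap=shift 4; bore=shift 3; deburr=shift 5; mill=shift 1; anneal=shift 2.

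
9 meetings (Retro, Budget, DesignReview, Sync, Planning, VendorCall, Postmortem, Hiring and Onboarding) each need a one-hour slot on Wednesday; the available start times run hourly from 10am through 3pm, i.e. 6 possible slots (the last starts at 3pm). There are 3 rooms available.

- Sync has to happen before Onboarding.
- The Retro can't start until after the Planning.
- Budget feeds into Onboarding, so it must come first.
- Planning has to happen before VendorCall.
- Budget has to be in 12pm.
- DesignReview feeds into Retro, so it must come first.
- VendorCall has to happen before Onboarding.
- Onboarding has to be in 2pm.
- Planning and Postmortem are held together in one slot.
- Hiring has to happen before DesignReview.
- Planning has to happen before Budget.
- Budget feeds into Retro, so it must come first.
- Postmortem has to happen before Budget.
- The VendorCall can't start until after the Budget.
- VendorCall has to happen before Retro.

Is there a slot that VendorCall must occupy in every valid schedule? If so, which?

1pm

Budget is fixed at 12pm and must come before VendorCall, so VendorCall is at least 1pm.
Onboarding is fixed at 2pm and must come after VendorCall, so VendorCall is at most 1pm.
So VendorCall must be 1pm.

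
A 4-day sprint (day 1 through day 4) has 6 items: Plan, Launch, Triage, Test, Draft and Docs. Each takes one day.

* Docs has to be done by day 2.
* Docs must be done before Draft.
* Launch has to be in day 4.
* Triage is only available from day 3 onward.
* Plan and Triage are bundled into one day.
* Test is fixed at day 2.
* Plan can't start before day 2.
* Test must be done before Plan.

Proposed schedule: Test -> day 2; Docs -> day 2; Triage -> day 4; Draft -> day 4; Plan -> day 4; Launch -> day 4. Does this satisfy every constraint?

Yes

Docs has to be done by day 2 — holds.
Docs must be done before Draft — holds.
Launch has to be in day 4 — holds.
Triage is only available from day 3 onward — holds.
Plan can't start before day 2 — holds.
Test is fixed at day 2 — holds.
Plan and Triage are bundled into one day — holds.
Test must be done before Plan — holds.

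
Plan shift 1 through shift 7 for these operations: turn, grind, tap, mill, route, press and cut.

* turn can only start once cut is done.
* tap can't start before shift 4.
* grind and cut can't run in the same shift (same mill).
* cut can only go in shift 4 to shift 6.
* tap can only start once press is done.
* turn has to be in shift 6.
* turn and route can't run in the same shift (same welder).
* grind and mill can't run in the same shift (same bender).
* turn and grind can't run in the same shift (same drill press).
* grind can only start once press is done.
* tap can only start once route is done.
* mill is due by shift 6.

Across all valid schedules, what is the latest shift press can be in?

shift 6

Downstream work caps press at shift 6.
press at shift 6 is achievable: tap=shift 7, cut=shift 4, mill=shift 1, turn=shift 6, press=shift 6, grind=shift 7, route=shift 1.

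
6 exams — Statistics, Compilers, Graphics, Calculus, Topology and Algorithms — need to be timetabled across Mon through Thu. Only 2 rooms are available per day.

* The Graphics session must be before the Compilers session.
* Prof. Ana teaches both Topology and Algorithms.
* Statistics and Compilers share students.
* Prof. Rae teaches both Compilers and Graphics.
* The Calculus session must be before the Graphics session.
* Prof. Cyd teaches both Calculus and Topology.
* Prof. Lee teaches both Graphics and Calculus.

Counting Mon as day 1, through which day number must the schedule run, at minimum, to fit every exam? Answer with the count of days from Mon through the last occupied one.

3 days

The precedence chain requires at least 3 distinct days.
With at most 2 per day and 6 exams, at least 3 days are needed.
3 works (last occupied day: Wed): for example Calculus=Mon, Graphics=Tue, Algorithms=Wed, Statistics=Mon, Topology=Tue, Compilers=Wed.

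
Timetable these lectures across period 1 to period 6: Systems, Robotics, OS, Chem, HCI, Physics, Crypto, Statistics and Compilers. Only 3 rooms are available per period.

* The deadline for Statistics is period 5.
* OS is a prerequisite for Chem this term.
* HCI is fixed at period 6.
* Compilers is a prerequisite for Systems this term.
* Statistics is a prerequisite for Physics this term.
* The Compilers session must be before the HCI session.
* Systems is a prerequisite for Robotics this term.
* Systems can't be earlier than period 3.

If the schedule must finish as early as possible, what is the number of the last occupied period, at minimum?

6

The precedence chain requires at least 3 distinct periods.
With at most 3 per period and 9 lectures, at least 3 periods are needed.
HCI can't be placed before period 6, so the schedule must run through at least period 6.
6 works (last occupied period: period 6): for example Compilers -> period 1; Statistics -> period 1; Crypto -> period 2; Robotics -> period 4; Physics -> period 2; Chem -> period 2; HCI -> period 6; OS -> period 1; Systems -> period 3.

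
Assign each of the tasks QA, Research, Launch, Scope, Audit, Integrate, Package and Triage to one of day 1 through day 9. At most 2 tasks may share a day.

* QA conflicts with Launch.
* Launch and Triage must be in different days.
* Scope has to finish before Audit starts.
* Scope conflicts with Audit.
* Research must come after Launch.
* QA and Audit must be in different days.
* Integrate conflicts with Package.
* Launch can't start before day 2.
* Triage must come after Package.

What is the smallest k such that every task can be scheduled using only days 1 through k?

4 days

The precedence chain requires at least 2 distinct days.
With at most 2 per day and 8 tasks, at least 4 days are needed.
Propagating the time windows through the other constraints, Research can't land before day 3, so the schedule must run through at least day 3.
4 works (last occupied day: day 4): for example Triage=day 3, Integrate=day 4, Research=day 3, Scope=day 1, QA=day 4, Package=day 1, Launch=day 2, Audit=day 2.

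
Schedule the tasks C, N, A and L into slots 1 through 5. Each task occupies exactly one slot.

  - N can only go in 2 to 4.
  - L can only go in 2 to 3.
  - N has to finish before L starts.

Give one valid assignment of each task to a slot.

L=3, C=1, A=1, N=2

Checking: N(2) before L(3); N=2 in [2,4]; L=3 in [2,3].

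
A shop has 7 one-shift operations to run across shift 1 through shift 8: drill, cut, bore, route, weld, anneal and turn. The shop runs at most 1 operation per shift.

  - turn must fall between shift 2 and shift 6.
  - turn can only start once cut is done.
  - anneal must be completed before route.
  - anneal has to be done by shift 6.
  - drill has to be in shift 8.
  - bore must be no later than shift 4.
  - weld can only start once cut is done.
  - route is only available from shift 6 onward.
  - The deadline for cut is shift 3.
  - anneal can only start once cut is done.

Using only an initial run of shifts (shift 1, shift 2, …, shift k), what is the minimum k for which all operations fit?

The precedence chain requires at least 3 distinct shifts.
With at most 1 per shift and 7 operations, at least 7 shifts are needed.
drill can't be placed before shift 8, so the schedule must run through at least shift 8.
8 works (last occupied shift: shift 8): for example anneal in shift 4, bore in shift 2, drill in shift 8, weld in shift 5, route in shift 6, turn in shift 3, cut in shift 1.

8 shifts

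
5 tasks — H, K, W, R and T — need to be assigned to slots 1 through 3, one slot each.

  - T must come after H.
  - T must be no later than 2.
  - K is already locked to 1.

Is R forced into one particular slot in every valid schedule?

R can be 1 (e.g. R in 1; K in 1; H in 1; T in 2; W in 1) or 2 (e.g. R=2, H=1, K=1, T=2, W=1).

No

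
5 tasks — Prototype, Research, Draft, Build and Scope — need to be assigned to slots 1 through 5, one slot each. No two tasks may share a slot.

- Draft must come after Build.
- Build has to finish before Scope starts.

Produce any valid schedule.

Prototype in 4, Scope in 3, Draft in 2, Build in 1, Research in 5

Checking: Build(1) before Draft(2); Build(1) before Scope(3); max 1 per slot (cap 1).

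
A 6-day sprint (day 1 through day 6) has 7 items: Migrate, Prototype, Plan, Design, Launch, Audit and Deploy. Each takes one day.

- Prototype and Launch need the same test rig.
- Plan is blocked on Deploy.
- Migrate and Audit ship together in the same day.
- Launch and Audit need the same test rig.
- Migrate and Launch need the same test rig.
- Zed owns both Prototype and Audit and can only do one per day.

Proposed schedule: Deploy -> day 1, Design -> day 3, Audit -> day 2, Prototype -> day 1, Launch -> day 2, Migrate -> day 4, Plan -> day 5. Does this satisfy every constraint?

Migrate and Audit ship together in the same day — violated.
Prototype and Launch need the same test rig — holds.
Zed owns both Prototype and Audit and can only do one per day — holds.
Plan is blocked on Deploy — holds.
Migrate and Launch need the same test rig — holds.
Launch and Audit need the same test rig — violated.

No — it violates: Launch and Audit need the same test rig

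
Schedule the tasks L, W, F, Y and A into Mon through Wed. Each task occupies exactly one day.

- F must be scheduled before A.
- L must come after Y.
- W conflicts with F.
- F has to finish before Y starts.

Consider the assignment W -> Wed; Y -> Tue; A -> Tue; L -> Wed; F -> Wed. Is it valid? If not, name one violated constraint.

F has to finish before Y starts — violated.
W conflicts with F — violated.
L must come after Y — holds.
F must be scheduled before A — violated.

Invalid. W conflicts with F.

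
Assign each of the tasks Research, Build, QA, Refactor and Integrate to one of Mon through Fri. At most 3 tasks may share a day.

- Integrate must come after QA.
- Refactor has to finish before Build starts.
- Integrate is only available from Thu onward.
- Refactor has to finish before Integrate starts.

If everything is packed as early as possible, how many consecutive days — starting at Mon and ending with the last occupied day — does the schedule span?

The precedence chain requires at least 2 distinct days.
With at most 3 per day and 5 tasks, at least 2 days are needed.
Integrate can't be placed before Thu — that is day 4 counting from Mon — so the schedule must run through at least 4 days.
4 works (last occupied day: Thu): for example Build -> Tue; QA -> Mon; Research -> Mon; Refactor -> Mon; Integrate -> Thu.

4 days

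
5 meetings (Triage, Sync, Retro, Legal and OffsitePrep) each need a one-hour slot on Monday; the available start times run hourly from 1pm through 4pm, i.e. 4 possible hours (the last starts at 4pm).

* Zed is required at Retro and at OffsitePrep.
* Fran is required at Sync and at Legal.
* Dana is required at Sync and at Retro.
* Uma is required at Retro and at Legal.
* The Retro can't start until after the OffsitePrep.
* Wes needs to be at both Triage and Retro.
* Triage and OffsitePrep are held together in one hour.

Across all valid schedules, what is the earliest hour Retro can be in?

Precedence pushes Retro to at least 2pm.
Retro at 2pm is achievable: OffsitePrep=1pm; Triage=1pm; Retro=2pm; Sync=1pm; Legal=3pm.

2pm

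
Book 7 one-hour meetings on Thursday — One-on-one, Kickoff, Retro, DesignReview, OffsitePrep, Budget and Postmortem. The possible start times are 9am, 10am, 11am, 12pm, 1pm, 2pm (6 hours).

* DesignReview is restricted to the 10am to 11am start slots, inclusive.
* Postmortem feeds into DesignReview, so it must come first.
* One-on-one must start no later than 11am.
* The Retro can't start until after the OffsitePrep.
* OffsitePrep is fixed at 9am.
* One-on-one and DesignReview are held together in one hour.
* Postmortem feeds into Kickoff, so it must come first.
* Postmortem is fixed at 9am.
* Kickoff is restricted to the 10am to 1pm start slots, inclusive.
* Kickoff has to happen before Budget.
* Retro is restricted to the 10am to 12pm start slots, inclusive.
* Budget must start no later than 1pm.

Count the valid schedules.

Splitting on One-on-one: it can be 10am (18), 11am (18). Listing each branch's schedules as (Kickoff, Retro, DesignReview, OffsitePrep, Budget, Postmortem):
One-on-one=10am: (10am,10am,10am,9am,11am,9am) (10am,10am,10am,9am,12pm,9am) (10am,10am,10am,9am,1pm,9am) (10am,11am,10am,9am,11am,9am) (10am,11am,10am,9am,12pm,9am) (10am,11am,10am,9am,1pm,9am) (10am,12pm,10am,9am,11am,9am) (10am,12pm,10am,9am,12pm,9am) (10am,12pm,10am,9am,1pm,9am) (11am,10am,10am,9am,12pm,9am) (11am,10am,10am,9am,1pm,9am) (11am,11am,10am,9am,12pm,9am) (11am,11am,10am,9am,1pm,9am) (11am,12pm,10am,9am,12pm,9am) (11am,12pm,10am,9am,1pm,9am) (12pm,10am,10am,9am,1pm,9am) (12pm,11am,10am,9am,1pm,9am) (12pm,12pm,10am,9am,1pm,9am) — 18.
One-on-one=11am: (10am,10am,11am,9am,11am,9am) (10am,10am,11am,9am,12pm,9am) (10am,10am,11am,9am,1pm,9am) (10am,11am,11am,9am,11am,9am) (10am,11am,11am,9am,12pm,9am) (10am,11am,11am,9am,1pm,9am) (10am,12pm,11am,9am,11am,9am) (10am,12pm,11am,9am,12pm,9am) (10am,12pm,11am,9am,1pm,9am) (11am,10am,11am,9am,12pm,9am) (11am,10am,11am,9am,1pm,9am) (11am,11am,11am,9am,12pm,9am) (11am,11am,11am,9am,1pm,9am) (11am,12pm,11am,9am,12pm,9am) (11am,12pm,11am,9am,1pm,9am) (12pm,10am,11am,9am,1pm,9am) (12pm,11am,11am,9am,1pm,9am) (12pm,12pm,11am,9am,1pm,9am) — 18.
Summing: 18 + 18 = 36.

36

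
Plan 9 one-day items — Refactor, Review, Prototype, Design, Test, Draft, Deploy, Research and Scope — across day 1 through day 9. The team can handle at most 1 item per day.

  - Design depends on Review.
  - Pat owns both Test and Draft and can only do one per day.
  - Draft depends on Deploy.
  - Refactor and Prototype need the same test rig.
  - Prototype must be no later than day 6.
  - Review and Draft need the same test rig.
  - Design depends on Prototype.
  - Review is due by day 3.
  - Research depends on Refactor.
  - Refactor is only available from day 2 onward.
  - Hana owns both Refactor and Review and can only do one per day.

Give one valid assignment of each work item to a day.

Design -> day 4; Research -> day 7; Review -> day 1; Deploy -> day 5; Refactor -> day 3; Scope -> day 9; Prototype -> day 2; Draft -> day 6; Test -> day 8

Checking: Refactor(day 3) before Research(day 7); Deploy(day 5) before Draft(day 6); Prototype(day 2) before Design(day 4); Review(day 1) before Design(day 4); Refactor(day 3) != Review(day 1); Test(day 8) != Draft(day 6); Review(day 1) != Draft(day 6); Refactor(day 3) != Prototype(day 2); Review=day 1 in [day 1,day 3]; Prototype=day 2 in [day 1,day 6]; Refactor=day 3 in [day 2,day 9]; max 1 per day (cap 1).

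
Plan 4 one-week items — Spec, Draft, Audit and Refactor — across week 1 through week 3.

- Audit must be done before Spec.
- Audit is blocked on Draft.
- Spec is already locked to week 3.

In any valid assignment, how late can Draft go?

week 1

Downstream work caps Draft at week 1.
Draft at week 1 is achievable: Draft -> week 1, Audit -> week 2, Spec -> week 3, Refactor -> week 1.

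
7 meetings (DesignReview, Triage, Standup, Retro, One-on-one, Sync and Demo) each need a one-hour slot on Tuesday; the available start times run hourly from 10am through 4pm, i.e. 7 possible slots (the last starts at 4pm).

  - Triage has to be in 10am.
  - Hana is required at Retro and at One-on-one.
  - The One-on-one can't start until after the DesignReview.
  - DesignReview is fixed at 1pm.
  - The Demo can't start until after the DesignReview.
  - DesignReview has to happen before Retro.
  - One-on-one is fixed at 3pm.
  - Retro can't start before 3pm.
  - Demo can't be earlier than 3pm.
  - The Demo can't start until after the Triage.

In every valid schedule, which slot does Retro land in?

Retro's window is 3pm–4pm.
One-on-one is fixed at 3pm, and Retro can't share a slot with One-on-one.
So Retro must be 4pm.

4pm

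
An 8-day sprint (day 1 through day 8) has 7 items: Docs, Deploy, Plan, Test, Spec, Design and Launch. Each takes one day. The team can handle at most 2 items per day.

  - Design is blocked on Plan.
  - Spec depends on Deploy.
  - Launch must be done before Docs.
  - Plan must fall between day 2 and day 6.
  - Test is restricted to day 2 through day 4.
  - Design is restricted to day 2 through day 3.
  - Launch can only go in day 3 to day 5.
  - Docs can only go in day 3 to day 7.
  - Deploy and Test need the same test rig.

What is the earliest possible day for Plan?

day 2

Plan is available from day 2; Plan's own window allows nothing later than day 6; downstream work caps Plan at day 2.
Plan at day 2 is achievable: Spec in day 4, Plan in day 2, Docs in day 4, Test in day 2, Launch in day 3, Deploy in day 1, Design in day 3.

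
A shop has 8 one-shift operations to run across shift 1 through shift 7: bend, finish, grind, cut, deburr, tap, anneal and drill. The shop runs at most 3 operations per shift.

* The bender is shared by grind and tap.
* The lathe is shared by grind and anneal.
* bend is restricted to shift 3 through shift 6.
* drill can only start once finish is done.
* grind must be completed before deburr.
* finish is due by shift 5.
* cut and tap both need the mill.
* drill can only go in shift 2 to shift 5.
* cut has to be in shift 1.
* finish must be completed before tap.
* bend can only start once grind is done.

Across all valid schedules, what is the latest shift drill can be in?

Drill is available from shift 2; drill's own window allows nothing later than shift 5.
drill at shift 5 is achievable: finish in shift 1; anneal in shift 2; deburr in shift 2; bend in shift 3; cut in shift 1; grind in shift 1; tap in shift 2; drill in shift 5.

shift 5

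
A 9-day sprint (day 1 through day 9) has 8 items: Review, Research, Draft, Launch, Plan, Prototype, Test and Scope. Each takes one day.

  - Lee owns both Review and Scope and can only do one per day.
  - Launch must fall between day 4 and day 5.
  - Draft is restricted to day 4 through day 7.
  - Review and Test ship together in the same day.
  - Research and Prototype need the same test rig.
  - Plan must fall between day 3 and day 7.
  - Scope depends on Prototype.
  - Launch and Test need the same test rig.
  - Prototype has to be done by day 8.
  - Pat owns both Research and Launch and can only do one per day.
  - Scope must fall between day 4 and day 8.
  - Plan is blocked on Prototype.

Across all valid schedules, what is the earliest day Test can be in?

Test at day 1 is achievable: Review=day 1; Scope=day 4; Launch=day 4; Prototype=day 1; Draft=day 4; Plan=day 3; Test=day 1; Research=day 2.

day 1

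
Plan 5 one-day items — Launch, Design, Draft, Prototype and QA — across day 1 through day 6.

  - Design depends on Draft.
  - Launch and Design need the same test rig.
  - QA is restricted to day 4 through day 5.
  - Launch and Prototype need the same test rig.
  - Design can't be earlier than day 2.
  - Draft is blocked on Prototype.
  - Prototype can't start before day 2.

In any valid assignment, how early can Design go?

Design is available from day 2; precedence pushes Design to at least day 4.
Design at day 4 is achievable: QA=day 4, Prototype=day 2, Draft=day 3, Launch=day 1, Design=day 4.

day 4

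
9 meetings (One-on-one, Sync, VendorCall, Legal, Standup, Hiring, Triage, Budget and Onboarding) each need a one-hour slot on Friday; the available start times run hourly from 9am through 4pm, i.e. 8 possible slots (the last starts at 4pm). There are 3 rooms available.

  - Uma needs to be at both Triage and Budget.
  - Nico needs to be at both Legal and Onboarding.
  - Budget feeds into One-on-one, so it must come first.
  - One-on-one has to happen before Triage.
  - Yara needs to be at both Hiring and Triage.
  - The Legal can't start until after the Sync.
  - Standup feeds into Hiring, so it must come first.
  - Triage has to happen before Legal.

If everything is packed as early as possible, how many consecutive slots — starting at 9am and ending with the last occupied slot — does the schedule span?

4

The precedence chain requires at least 4 distinct slots.
With at most 3 per slot and 9 meetings, at least 3 slots are needed.
4 works (last occupied slot: 12pm): for example Sync in 9am; VendorCall in 10am; Standup in 9am; One-on-one in 10am; Legal in 12pm; Budget in 9am; Triage in 11am; Onboarding in 11am; Hiring in 10am.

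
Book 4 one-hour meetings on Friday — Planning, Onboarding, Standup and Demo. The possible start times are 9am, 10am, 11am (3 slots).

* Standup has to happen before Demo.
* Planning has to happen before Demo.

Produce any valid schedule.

Onboarding in 9am; Standup in 9am; Demo in 10am; Planning in 9am

Checking: Standup(9am) before Demo(10am); Planning(9am) before Demo(10am).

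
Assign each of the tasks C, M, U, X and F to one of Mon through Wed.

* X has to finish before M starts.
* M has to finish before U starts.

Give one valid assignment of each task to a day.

M=Tue, C=Mon, U=Wed, F=Mon, X=Mon

Checking: X(Mon) before M(Tue); M(Tue) before U(Wed).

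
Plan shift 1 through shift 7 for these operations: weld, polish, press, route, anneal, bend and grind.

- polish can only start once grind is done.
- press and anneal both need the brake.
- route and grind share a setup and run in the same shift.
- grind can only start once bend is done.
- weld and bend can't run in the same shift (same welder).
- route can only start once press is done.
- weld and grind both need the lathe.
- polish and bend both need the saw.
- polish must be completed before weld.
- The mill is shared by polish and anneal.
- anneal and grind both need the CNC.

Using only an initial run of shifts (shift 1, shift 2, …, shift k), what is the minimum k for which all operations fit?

The precedence chain requires at least 4 distinct shifts.
4 works (last occupied shift: shift 4): for example anneal -> shift 4; polish -> shift 3; grind -> shift 2; press -> shift 1; route -> shift 2; weld -> shift 4; bend -> shift 1.

4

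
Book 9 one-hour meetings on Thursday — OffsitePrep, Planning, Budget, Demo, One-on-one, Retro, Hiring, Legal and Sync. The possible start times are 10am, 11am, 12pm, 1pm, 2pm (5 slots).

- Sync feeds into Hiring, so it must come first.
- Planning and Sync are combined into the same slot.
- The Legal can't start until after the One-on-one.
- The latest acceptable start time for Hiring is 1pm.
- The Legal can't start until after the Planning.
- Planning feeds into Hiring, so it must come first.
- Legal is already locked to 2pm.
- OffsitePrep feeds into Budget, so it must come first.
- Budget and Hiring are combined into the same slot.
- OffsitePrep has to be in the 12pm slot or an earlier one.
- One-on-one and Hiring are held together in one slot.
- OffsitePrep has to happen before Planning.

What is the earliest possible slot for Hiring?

12pm

Precedence pushes Hiring to at least 12pm; Hiring's own window allows nothing later than 1pm.
Hiring at 12pm is achievable: Retro in 10am; Hiring in 12pm; Legal in 2pm; Planning in 11am; One-on-one in 12pm; Demo in 10am; OffsitePrep in 10am; Budget in 12pm; Sync in 11am.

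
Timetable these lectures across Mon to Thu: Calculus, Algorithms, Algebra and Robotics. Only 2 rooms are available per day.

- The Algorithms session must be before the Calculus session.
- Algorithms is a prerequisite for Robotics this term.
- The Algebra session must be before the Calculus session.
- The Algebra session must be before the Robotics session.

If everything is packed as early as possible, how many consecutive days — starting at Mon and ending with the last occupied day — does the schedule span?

2 days

The precedence chain requires at least 2 distinct days.
With at most 2 per day and 4 lectures, at least 2 days are needed.
2 works (last occupied day: Tue): for example Algorithms -> Mon, Robotics -> Tue, Calculus -> Tue, Algebra -> Mon.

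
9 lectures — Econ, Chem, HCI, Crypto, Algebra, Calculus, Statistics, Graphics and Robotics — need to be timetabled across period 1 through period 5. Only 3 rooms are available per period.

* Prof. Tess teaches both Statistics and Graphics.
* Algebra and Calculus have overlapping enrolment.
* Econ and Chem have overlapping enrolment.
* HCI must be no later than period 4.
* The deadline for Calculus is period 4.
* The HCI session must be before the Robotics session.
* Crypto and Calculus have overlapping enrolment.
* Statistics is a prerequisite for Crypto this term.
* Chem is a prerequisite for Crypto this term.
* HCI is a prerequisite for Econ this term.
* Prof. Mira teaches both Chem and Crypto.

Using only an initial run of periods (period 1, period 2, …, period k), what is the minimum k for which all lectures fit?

The precedence chain requires at least 2 distinct periods.
With at most 3 per period and 9 lectures, at least 3 periods are needed.
3 works (last occupied period: period 3): for example Calculus=period 3; Chem=period 1; Algebra=period 2; Crypto=period 2; Statistics=period 1; Graphics=period 3; HCI=period 1; Econ=period 2; Robotics=period 3.

3 periods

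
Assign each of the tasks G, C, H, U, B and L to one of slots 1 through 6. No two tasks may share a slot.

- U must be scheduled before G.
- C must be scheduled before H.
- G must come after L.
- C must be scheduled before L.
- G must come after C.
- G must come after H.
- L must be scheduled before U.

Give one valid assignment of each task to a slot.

G=5, L=2, H=3, C=1, B=6, U=4

Checking: U(4) before G(5); H(3) before G(5); C(1) before G(5); C(1) before L(2); L(2) before U(4); C(1) before H(3); L(2) before G(5); max 1 per slot (cap 1).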